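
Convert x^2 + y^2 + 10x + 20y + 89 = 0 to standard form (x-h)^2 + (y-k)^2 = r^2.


h = -D/2 = -10/2 = -5
k = -E/2 = -20/2 = -10
r^2 = h^2 + k^2 - F = 25 + 100 - 89 = 36
r = 6

Center (-5, -10), radius = 6


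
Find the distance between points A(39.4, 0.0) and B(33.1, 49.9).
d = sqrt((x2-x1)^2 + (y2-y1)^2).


dx = 33.1 - 39.4 = -6.3
dy = 49.9 - 0.0 = 49.9
d = sqrt(39.69 + 2490.01) = sqrt(2529.7) = 50.2961

50.2961


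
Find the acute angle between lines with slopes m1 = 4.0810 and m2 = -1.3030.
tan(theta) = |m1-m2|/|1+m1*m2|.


m1-m2 = 5.384
1+m1*m2 = -4.317543
tan(theta) = |5.384/(-4.317543)| = 1.247006
theta = arctan(|5.384/(-4.317543)|) = 51.2731 degrees (acute angle)

51.2731 degrees


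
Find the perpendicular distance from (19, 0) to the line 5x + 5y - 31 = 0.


|5*19 + 5*0 - 31| = |64| = 64
sqrt(25 + 25) = sqrt(50) = 7.0711
d = 64/sqrt(50) = 9.0510

9.0510


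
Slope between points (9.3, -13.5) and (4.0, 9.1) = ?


dy = 9.1 + 13.5 = 22.6
dx = 4.0 - 9.3 = -5.3
m = 22.6/(-5.3) = -4.2642

m = -4.2642


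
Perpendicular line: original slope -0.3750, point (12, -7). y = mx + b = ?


Perpendicular slope = -1/m1 = -1/(-0.3750) = 2.6667
b2 = y0 - m2*x0 = -7 + 12/(-0.3750) = -7 - 32.0000 = -39.0000

y = 2.6667x - 39.0000


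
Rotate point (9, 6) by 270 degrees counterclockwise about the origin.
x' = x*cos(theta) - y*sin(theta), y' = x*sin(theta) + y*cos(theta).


cos(270) = 0, sin(270) = -1
x' = 9*0 - 6*(-1) = 6
y' = 9*(-1) + 6*0 = -9

(6, -9)


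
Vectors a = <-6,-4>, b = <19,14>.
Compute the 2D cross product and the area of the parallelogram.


cross = -6*14 + 4*19 = -84 + 76 = -8
Parallelogram area = |-8| = 8

cross = -8, parallelogram area = 8


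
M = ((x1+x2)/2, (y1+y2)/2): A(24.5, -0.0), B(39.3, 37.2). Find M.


Mx = (24.5 + 39.3)/2 = 63.8/2 = 31.9000
My = (-0.0 + 37.2)/2 = 37.2/2 = 18.6000

(31.9000, 18.6000)


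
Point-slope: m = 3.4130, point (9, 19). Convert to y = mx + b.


y - 19 = 3.4130(x - 9)
y = 3.4130x + 19 - 3.4130*9
y = 3.4130x - 11.7170

y = 3.4130x - 11.7170


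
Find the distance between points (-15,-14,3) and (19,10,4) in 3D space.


dx=34, dy=24, dz=1
d = sqrt(1156+576+1) = sqrt(1733) = 41.6293

41.6293


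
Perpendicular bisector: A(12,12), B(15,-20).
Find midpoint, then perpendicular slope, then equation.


Midpoint = (13.5, -4)
Slope of AB = dy/dx = -32/3 = -10.6667
Perp slope = -dx/dy = 3/32 = 0.0938
b = My - (perp slope)*Mx = -4 + (3*13.5)/(-32) = -4 - 1.2656 = -5.2656

y = 0.0938x - 5.2656


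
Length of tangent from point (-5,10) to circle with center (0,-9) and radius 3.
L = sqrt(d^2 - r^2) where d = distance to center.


d = sqrt((-5-0)^2 + (10+ 9)^2) = sqrt(25+361) = 19.6469
L = sqrt(386.0000 - 9) = sqrt(377.0000) = 19.4165

19.4165


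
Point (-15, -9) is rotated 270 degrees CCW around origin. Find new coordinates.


cos(270) = 0, sin(270) = -1
x' = -15*0 + 9*(-1) = -9
y' = -15*(-1) - 9*0 = 15

(-9, 15)


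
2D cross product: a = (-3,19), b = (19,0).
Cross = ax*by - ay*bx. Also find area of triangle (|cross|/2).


cross = -3*0 - 19*19 = 0 - 361 = -361
Triangle area = |-361|/2 = 361/2 = 180.5000

cross = -361, triangle area = 180.5000


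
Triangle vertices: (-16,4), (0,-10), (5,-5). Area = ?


-16*(-10+ 5) = 80
0*(-5-4) = 0
5*(4+ 10) = 70
sum = 150
Area = |150|/2 = 75.0000

75.0000 sq units


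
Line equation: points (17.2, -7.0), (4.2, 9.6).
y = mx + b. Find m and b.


m = (16.6)/(-13.0) = -1.2769
b = y1 - m*x1 = -7.0 - (16.6*17.2)/(-13.0) = -7.0 + 21.9631 = 14.9631

y = -1.2769x + 14.9631


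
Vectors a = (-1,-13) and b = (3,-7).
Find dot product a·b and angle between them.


a·b = -1*3 - 13*(-7) = -3 + 91 = 88
|a| = sqrt(1+169) = 13.0384
|b| = sqrt(9+49) = 7.6158
cos(theta) = 88/(sqrt(170)*sqrt(58)) = 88/sqrt(9860) = 0.886225
theta = arccos(88/sqrt(9860)) = 27.5973 degrees

a·b = 88, theta = 27.5973 deg


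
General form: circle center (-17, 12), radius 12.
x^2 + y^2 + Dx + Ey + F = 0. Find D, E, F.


(x+ 17)^2 + (y-12)^2 = 12^2
D = -2h = 34, E = -2k = -24
F = h^2+k^2-r^2 = 289+144-144 = 289

D = 34, E = -24, F = 289


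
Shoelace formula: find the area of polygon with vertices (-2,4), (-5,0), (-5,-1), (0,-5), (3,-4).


sum(xi*y_{i+1}) = -2*0 - 5*(-1) - 5*(-5) + 0*(-4) + 3*4 = 42
sum(yi*x_{i+1}) = 4*(-5) + 0*(-5) - 1*0 - 5*3 - 4*(-2) = -27
Area = |42 + 27|/2 = 69/2 = 34.5000

34.5000 sq units


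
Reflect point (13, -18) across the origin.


Reflection rule for origin: (-x, -y)
(13, -18) -> (-13, 18)

(-13, 18)


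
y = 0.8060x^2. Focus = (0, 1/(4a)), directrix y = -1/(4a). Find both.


a = 0.8060
1/(4a) = 0.3102
Focus = (0, 0.3102)
Directrix: y = -0.3102

Focus = (0, 0.3102), Directrix: y = -0.3102


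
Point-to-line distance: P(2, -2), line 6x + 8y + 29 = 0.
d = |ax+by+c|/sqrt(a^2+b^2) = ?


|6*2 + 8*(-2) + 29| = |25| = 25
sqrt(36 + 64) = sqrt(100) = 10.0000
d = 25/sqrt(100) = 2.5000

2.5000


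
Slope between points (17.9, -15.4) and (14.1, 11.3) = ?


dy = 11.3 + 15.4 = 26.7
dx = 14.1 - 17.9 = -3.8
m = 26.7/(-3.8) = -7.0263

m = -7.0263


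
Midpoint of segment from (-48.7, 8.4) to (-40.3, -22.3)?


Mx = (-48.7 - 40.3)/2 = -89.0/2 = -44.5000
My = (8.4 - 22.3)/2 = -13.9/2 = -6.9500

(-44.5000, -6.9500)


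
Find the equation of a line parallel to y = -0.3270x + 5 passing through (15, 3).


Parallel lines have equal slopes.
m2 = -0.3270
b2 = 3 + 0.3270*15 = 7.9050

y = -0.3270x + 7.9050


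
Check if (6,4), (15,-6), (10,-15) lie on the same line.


6*(-6+ 15) + 15*(-15-4) + 10*(4+ 6)
= 54 - 285 + 100 = -131

No, not collinear (determinant = -131)


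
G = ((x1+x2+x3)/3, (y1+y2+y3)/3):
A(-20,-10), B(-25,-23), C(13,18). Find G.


Gx = (-20- 25+13)/3 = -32/3 = -10.6667
Gy = (-10- 23+18)/3 = -15/3 = -5.0000

G = (-10.6667, -5.0000)


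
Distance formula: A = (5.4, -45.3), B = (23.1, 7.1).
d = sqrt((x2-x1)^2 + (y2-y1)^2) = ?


dx = 23.1 - 5.4 = 17.7
dy = 7.1 + 45.3 = 52.4
d = sqrt(313.29 + 2745.76) = sqrt(3059.05) = 55.3087

55.3087


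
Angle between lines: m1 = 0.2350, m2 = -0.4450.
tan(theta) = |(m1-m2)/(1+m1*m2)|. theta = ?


m1-m2 = 0.68
1+m1*m2 = 0.895425
tan(theta) = |0.68/0.895425| = 0.759416
theta = arctan(|0.68/0.895425|) = 37.2136 degrees (acute angle)

37.2136 degrees


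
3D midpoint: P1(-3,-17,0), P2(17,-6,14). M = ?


Mx = (-3+17)/2 = 7.0000
My = (-17- 6)/2 = -11.5000
Mz = (0+14)/2 = 7.0000

M = (7.0000, -11.5000, 7.0000)


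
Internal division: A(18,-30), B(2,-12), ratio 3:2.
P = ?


Px = (3*2 + 2*18)/5 = 42/5 = 8.4000
Py = (3*(-12) + 2*(-30))/5 = -96/5 = -19.2000

P = (8.4000, -19.2000)


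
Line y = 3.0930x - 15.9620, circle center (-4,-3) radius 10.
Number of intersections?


Substitute y = 3.0930x - 15.9620: (x+ 4)^2 + (3.0930x- 15.9620+ 3)^2 = 100
Expand to Ax^2 + Bx + C = 0, where b-k = -12.962
A = 1+m^2 = 10.566649
B = 2(m(b-k) - h) = 2(3.0930*(-12.962) + 4) = -72.182932
C = h^2 + (b-k)^2 - r^2 = 16 + 168.013444 - 100 = 84.013444
disc = B^2-4AC = 5210.3757 - 3550.9623 = 1659.4134
disc > 0

2 intersection points


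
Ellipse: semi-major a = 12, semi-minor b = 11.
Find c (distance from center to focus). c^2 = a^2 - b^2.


c^2 = 12^2 - 11^2 = 144 - 121 = 23
c = sqrt(23) = 4.7958

c = 4.7958


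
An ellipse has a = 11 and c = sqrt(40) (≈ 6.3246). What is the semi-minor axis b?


b^2 = 11^2 - (sqrt(40))^2 = 121 - 40 = 81
b = sqrt(81) = 9

b = 9


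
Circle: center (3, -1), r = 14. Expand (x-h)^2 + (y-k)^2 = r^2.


(x-3)^2 + (y+ 1)^2 = 14^2
D = -2h = -6, E = -2k = 2
F = h^2+k^2-r^2 = 9+1-196 = -186

x^2 + y^2 - 6x + 2y - 186 = 0


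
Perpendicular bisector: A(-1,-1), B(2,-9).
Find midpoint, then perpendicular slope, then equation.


Midpoint = (0.5, -5)
Slope of AB = dy/dx = -8/3 = -2.6667
Perp slope = -dx/dy = 3/8 = 0.3750
b = My - (perp slope)*Mx = -5 + (3*0.5)/(-8) = -5 - 0.1875 = -5.1875

y = 0.3750x - 5.1875


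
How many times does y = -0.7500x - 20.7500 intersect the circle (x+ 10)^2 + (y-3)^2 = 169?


Substitute y = -0.7500x - 20.7500: (x+ 10)^2 + (-0.7500x- 20.7500-3)^2 = 169
Expand to Ax^2 + Bx + C = 0, where b-k = -23.75
A = 1+m^2 = 1.5625
B = 2(m(b-k) - h) = 2(-0.7500*(-23.75) + 10) = 55.625
C = h^2 + (b-k)^2 - r^2 = 100 + 564.0625 - 169 = 495.0625
disc = B^2-4AC = 3094.1406 - 3094.1406 = 0
disc = 0

1 intersection point (tangent)


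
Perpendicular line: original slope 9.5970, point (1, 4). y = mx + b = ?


Perpendicular slope = -1/m1 = -1/9.5970 = -0.1042
b2 = y0 - m2*x0 = 4 + 1/9.5970 = 4 + 0.1042 = 4.1042

y = -0.1042x + 4.1042


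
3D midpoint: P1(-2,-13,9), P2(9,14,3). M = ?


Mx = (-2+9)/2 = 3.5000
My = (-13+14)/2 = 0.5000
Mz = (9+3)/2 = 6.0000

M = (3.5000, 0.5000, 6.0000)


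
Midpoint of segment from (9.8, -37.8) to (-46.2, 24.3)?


Mx = (9.8 - 46.2)/2 = -36.4/2 = -18.2000
My = (-37.8 + 24.3)/2 = -13.5/2 = -6.7500

(-18.2000, -6.7500)


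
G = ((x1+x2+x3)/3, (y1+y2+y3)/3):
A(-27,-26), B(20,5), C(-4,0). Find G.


Gx = (-27+20- 4)/3 = -11/3 = -3.6667
Gy = (-26+5+0)/3 = -21/3 = -7.0000

G = (-3.6667, -7.0000)


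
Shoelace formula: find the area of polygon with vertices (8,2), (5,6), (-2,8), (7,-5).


sum(xi*y_{i+1}) = 8*6 + 5*8 - 2*(-5) + 7*2 = 112
sum(yi*x_{i+1}) = 2*5 + 6*(-2) + 8*7 - 5*8 = 14
Area = |112 - 14|/2 = 98/2 = 49.0000

49.0000 sq units


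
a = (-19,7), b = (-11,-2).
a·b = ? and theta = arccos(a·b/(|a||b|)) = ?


a·b = -19*(-11) + 7*(-2) = 209 - 14 = 195
|a| = sqrt(361+49) = 20.2485
|b| = sqrt(121+4) = 11.1803
cos(theta) = 195/(sqrt(410)*sqrt(125)) = 195/sqrt(51250) = 0.861366
theta = arccos(195/sqrt(51250)) = 30.5297 degrees

a·b = 195, theta = 30.5297 deg


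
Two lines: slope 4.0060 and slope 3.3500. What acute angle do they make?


m1-m2 = 0.656
1+m1*m2 = 14.4201
tan(theta) = |0.656/14.4201| = 0.045492
theta = arctan(|0.656/14.4201|) = 2.6047 degrees (acute angle)

2.6047 degrees


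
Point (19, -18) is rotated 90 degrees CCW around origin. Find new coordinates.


cos(90) = 0, sin(90) = 1
x' = 19*0 + 18*1 = 18
y' = 19*1 - 18*0 = 19

(18, 19)


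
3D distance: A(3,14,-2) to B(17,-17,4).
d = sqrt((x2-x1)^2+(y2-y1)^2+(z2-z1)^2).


dx=14, dy=-31, dz=6
d = sqrt(196+961+36) = sqrt(1193) = 34.5398

34.5398


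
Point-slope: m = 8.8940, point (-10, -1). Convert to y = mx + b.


y + 1 = 8.8940(x + 10)
y = 8.8940x - 1 - 8.8940*(-10)
y = 8.8940x + 87.9400

y = 8.8940x + 87.9400


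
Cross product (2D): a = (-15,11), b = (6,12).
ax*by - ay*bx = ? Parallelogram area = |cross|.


cross = -15*12 - 11*6 = -180 - 66 = -246
Parallelogram area = |-246| = 246

cross = -246, parallelogram area = 246


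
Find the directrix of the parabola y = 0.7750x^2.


a = 0.7750
1/(4a) = 0.3226
directrix: y = -0.3226 = -0.3226

y = -0.3226


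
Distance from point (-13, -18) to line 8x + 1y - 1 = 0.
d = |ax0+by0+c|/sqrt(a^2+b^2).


|8*(-13) + 1*(-18) - 1| = |-123| = 123
sqrt(64 + 1) = sqrt(65) = 8.0623
d = 123/sqrt(65) = 15.2563

15.2563


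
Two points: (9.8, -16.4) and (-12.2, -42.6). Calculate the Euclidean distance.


dx = -12.2 - 9.8 = -22.0
dy = -42.6 + 16.4 = -26.2
d = sqrt(484.0 + 686.44) = sqrt(1170.44) = 34.2117

34.2117


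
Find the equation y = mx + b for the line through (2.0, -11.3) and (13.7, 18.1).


m = (29.4)/(11.7) = 2.5128
b = y1 - m*x1 = -11.3 - (29.4*2.0)/(11.7) = -11.3 - 5.0256 = -16.3256

y = 2.5128x - 16.3256


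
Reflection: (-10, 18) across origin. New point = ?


Reflection rule for origin: (-x, -y)
(-10, 18) -> (10, -18)

(10, -18)


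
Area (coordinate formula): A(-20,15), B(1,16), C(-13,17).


-20*(16-17) = 20
1*(17-15) = 2
-13*(15-16) = 13
sum = 35
Area = |35|/2 = 17.5000

17.5000 sq units


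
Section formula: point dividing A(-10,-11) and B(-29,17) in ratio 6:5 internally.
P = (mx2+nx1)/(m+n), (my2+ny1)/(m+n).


Px = (6*(-29) + 5*(-10))/11 = -224/11 = -20.3636
Py = (6*17 + 5*(-11))/11 = 47/11 = 4.2727

P = (-20.3636, 4.2727)


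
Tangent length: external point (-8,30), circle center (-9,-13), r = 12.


d = sqrt((-8+ 9)^2 + (30+ 13)^2) = sqrt(1+1849) = 43.0116
L = sqrt(1850.0000 - 144) = sqrt(1706.0000) = 41.3038

41.3038


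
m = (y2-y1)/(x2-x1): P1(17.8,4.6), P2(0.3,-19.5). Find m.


dy = -19.5 - 4.6 = -24.1
dx = 0.3 - 17.8 = -17.5
m = -24.1/(-17.5) = 1.3771

m = 1.3771


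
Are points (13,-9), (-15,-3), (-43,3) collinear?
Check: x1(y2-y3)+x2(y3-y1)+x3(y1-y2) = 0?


13*(-3-3) - 15*(3+ 9) - 43*(-9+ 3)
= -78 - 180 + 258 = 0

Yes, collinear (determinant = 0)


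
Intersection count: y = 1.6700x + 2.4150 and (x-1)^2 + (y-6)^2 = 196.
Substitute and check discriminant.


Substitute y = 1.6700x + 2.4150: (x-1)^2 + (1.6700x+2.4150-6)^2 = 196
Expand to Ax^2 + Bx + C = 0, where b-k = -3.585
A = 1+m^2 = 3.7889
B = 2(m(b-k) - h) = 2(1.6700*(-3.585) - 1) = -13.9739
C = h^2 + (b-k)^2 - r^2 = 1 + 12.852225 - 196 = -182.147775
disc = B^2-4AC = 195.2699 + 2760.5588 = 2955.8287
disc > 0

2 intersection points


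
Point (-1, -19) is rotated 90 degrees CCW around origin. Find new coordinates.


cos(90) = 0, sin(90) = 1
x' = -1*0 + 19*1 = 19
y' = -1*1 - 19*0 = -1

(19, -1)


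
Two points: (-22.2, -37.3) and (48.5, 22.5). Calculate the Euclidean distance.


dx = 48.5 + 22.2 = 70.7
dy = 22.5 + 37.3 = 59.8
d = sqrt(4998.49 + 3576.04) = sqrt(8574.53) = 92.5988

92.5988


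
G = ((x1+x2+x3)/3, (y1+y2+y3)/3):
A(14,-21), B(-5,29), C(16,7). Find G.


Gx = (14- 5+16)/3 = 25/3 = 8.3333
Gy = (-21+29+7)/3 = 15/3 = 5.0000

G = (8.3333, 5.0000)


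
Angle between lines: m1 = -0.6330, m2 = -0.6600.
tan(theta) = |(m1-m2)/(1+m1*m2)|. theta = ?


m1-m2 = 0.027
1+m1*m2 = 1.41778
tan(theta) = |0.027/1.41778| = 0.019044
theta = arctan(|0.027/1.41778|) = 1.0910 degrees (acute angle)

1.0910 degrees


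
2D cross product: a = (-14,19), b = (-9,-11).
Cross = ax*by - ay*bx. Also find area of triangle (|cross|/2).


cross = -14*(-11) - 19*(-9) = 154 + 171 = 325
Triangle area = |325|/2 = 325/2 = 162.5000

cross = 325, triangle area = 162.5000


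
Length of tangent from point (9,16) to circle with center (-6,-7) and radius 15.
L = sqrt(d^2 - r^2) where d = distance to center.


d = sqrt((9+ 6)^2 + (16+ 7)^2) = sqrt(225+529) = 27.4591
L = sqrt(754.0000 - 225) = sqrt(529.0000) = 23.0000

23.0000


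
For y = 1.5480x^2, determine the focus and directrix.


a = 1.5480
1/(4a) = 0.1615
Focus = (0, 0.1615)
Directrix: y = -0.1615

Focus = (0, 0.1615), Directrix: y = -0.1615


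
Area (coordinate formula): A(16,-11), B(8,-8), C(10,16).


16*(-8-16) = -384
8*(16+ 11) = 216
10*(-11+ 8) = -30
sum = -198
Area = |-198|/2 = 99.0000

99.0000 sq units


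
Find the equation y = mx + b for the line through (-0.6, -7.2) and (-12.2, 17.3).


m = (24.5)/(-11.6) = -2.1121
b = y1 - m*x1 = -7.2 - (24.5*(-0.6))/(-11.6) = -7.2 - 1.2672 = -8.4672

y = -2.1121x - 8.4672


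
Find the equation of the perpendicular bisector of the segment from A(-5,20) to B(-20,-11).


Midpoint = (-12.5, 4.5)
Slope of AB = dy/dx = -31/(-15) = 2.0667
Perp slope = -dx/dy = -15/31 = -0.4839
b = My - (perp slope)*Mx = 4.5 + (-15*(-12.5))/(-31) = 4.5 - 6.0484 = -1.5484

y = -0.4839x - 1.5484


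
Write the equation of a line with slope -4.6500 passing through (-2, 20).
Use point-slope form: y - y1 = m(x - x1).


y - 20 = -4.6500(x + 2)
y = -4.6500x + 20 + 4.6500*(-2)
y = -4.6500x + 10.7000

y = -4.6500x + 10.7000


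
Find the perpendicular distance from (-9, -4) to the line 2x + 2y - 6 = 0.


|2*(-9) + 2*(-4) - 6| = |-32| = 32
sqrt(4 + 4) = sqrt(8) = 2.8284
d = 32/sqrt(8) = 11.3137

11.3137


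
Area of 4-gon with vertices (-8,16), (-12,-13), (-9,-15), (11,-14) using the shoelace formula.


sum(xi*y_{i+1}) = -8*(-13) - 12*(-15) - 9*(-14) + 11*16 = 586
sum(yi*x_{i+1}) = 16*(-12) - 13*(-9) - 15*11 - 14*(-8) = -128
Area = |586 + 128|/2 = 714/2 = 357.0000

357.0000 sq units


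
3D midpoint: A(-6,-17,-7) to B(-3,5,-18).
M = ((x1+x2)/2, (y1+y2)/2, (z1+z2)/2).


Mx = (-6- 3)/2 = -4.5000
My = (-17+5)/2 = -6.0000
Mz = (-7- 18)/2 = -12.5000

M = (-4.5000, -6.0000, -12.5000)


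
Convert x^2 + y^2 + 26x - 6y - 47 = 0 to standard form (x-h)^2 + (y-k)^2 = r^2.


h = -D/2 = -26/2 = -13
k = -E/2 = 6/2 = 3
r^2 = h^2 + k^2 - F = 169 + 9 + 47 = 225
r = 15

Center (-13, 3), radius = 15


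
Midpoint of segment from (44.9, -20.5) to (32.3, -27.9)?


Mx = (44.9 + 32.3)/2 = 77.2/2 = 38.6000
My = (-20.5 - 27.9)/2 = -48.4/2 = -24.2000

(38.6000, -24.2000)


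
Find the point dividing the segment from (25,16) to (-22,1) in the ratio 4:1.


Px = (4*(-22) + 1*25)/5 = -63/5 = -12.6000
Py = (4*1 + 1*16)/5 = 20/5 = 4.0000

P = (-12.6000, 4.0000)


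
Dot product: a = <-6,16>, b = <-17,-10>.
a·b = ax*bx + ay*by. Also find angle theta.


a·b = -6*(-17) + 16*(-10) = 102 - 160 = -58
|a| = sqrt(36+256) = 17.0880
|b| = sqrt(289+100) = 19.7231
cos(theta) = -58/(sqrt(292)*sqrt(389)) = -58/sqrt(113588) = -0.172092
theta = arccos(-58/sqrt(113588)) = 99.9095 degrees

a·b = -58, theta = 99.9095 deg


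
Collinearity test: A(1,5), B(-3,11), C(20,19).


1*(11-19) - 3*(19-5) + 20*(5-11)
= -8 - 42 - 120 = -170

No, not collinear (determinant = -170)


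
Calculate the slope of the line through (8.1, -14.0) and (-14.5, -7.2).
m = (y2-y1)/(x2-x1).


dy = -7.2 + 14.0 = 6.8
dx = -14.5 - 8.1 = -22.6
m = 6.8/(-22.6) = -0.3009

m = -0.3009


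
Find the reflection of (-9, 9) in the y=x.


Reflection rule for y=x: (y, x)
(-9, 9) -> (9, -9)

(9, -9)


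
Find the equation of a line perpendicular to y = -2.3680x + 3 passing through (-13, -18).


Perpendicular slope = -1/m1 = -1/(-2.3680) = 0.4223
b2 = y0 - m2*x0 = -18 - 13/(-2.3680) = -18 + 5.4899 = -12.5101

y = 0.4223x - 12.5101


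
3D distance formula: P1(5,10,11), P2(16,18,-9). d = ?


dx=11, dy=8, dz=-20
d = sqrt(121+64+400) = sqrt(585) = 24.1868

24.1868


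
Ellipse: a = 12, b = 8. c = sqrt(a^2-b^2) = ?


c^2 = 12^2 - 8^2 = 144 - 64 = 80
c = sqrt(80) = 8.9443

c = 8.9443


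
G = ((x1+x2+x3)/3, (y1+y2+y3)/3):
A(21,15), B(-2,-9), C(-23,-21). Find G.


Gx = (21- 2- 23)/3 = -4/3 = -1.3333
Gy = (15- 9- 21)/3 = -15/3 = -5.0000

G = (-1.3333, -5.0000)


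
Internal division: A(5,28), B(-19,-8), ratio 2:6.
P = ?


Px = (2*(-19) + 6*5)/8 = -8/8 = -1.0000
Py = (2*(-8) + 6*28)/8 = 152/8 = 19.0000

P = (-1.0000, 19.0000)


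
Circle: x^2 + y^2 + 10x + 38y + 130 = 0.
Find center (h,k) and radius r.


h = -D/2 = -10/2 = -5
k = -E/2 = -38/2 = -19
r^2 = h^2 + k^2 - F = 25 + 361 - 130 = 256
r = 16

Center (-5, -19), radius = 16


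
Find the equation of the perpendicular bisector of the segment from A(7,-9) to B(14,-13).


Midpoint = (10.5, -11)
Slope of AB = dy/dx = -4/7 = -0.5714
Perp slope = -dx/dy = 7/4 = 1.7500
b = My - (perp slope)*Mx = -11 + (7*10.5)/(-4) = -11 - 18.3750 = -29.3750

y = 1.7500x - 29.3750


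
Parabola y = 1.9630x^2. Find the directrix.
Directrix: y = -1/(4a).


a = 1.9630
1/(4a) = 0.1274
directrix: y = -0.1274 = -0.1274

y = -0.1274


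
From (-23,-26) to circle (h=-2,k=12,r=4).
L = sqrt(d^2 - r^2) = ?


d = sqrt((-23+ 2)^2 + (-26-12)^2) = sqrt(441+1444) = 43.4166
L = sqrt(1885.0000 - 16) = sqrt(1869.0000) = 43.2319

43.2319


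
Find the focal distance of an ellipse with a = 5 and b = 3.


c^2 = 5^2 - 3^2 = 25 - 9 = 16
c = sqrt(16) = 4.0000

c = 4.0000


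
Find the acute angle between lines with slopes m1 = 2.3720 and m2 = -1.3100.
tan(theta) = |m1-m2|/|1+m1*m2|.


m1-m2 = 3.682
1+m1*m2 = -2.10732
tan(theta) = |3.682/(-2.10732)| = 1.747243
theta = arctan(|3.682/(-2.10732)|) = 60.2162 degrees (acute angle)

60.2162 degrees


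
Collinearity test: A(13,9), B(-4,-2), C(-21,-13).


13*(-2+ 13) - 4*(-13-9) - 21*(9+ 2)
= 143 + 88 - 231 = 0

Yes, collinear (determinant = 0)


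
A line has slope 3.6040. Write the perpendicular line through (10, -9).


Perpendicular slope = -1/m1 = -1/3.6040 = -0.2775
b2 = y0 - m2*x0 = -9 + 10/3.6040 = -9 + 2.7747 = -6.2253

y = -0.2775x - 6.2253


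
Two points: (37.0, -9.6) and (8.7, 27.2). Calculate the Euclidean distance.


dx = 8.7 - 37.0 = -28.3
dy = 27.2 + 9.6 = 36.8
d = sqrt(800.89 + 1354.24) = sqrt(2155.13) = 46.4234

46.4234


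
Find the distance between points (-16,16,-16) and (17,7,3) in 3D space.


dx=33, dy=-9, dz=19
d = sqrt(1089+81+361) = sqrt(1531) = 39.1280

39.1280


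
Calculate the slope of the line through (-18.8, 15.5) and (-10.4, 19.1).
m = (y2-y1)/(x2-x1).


dy = 19.1 - 15.5 = 3.6
dx = -10.4 + 18.8 = 8.4
m = 3.6/8.4 = 0.4286

m = 0.4286


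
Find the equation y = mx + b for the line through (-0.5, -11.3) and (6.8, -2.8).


m = (8.5)/(7.3) = 1.1644
b = y1 - m*x1 = -11.3 - (8.5*(-0.5))/(7.3) = -11.3 + 0.5822 = -10.7178

y = 1.1644x - 10.7178


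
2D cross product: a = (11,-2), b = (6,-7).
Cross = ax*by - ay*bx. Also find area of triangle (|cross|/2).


cross = 11*(-7) + 2*6 = -77 + 12 = -65
Triangle area = |-65|/2 = 65/2 = 32.5000

cross = -65, triangle area = 32.5000


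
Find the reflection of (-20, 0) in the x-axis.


Reflection rule for x-axis: (x, -y)
(-20, 0) -> (-20, 0)

(-20, 0)


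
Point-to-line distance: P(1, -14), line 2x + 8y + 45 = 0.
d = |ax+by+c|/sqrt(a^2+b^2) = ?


|2*1 + 8*(-14) + 45| = |-65| = 65
sqrt(4 + 64) = sqrt(68) = 8.2462
d = 65/sqrt(68) = 7.8824

7.8824


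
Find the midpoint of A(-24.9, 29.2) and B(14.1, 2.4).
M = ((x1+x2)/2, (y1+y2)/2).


Mx = (-24.9 + 14.1)/2 = -10.8/2 = -5.4000
My = (29.2 + 2.4)/2 = 31.6/2 = 15.8000

(-5.4000, 15.8000)


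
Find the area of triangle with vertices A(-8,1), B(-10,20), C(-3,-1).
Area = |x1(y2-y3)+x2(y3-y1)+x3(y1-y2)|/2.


-8*(20+ 1) = -168
-10*(-1-1) = 20
-3*(1-20) = 57
sum = -91
Area = |-91|/2 = 45.5000

45.5000 sq units


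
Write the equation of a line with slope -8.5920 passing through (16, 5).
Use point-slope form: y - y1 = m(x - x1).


y - 5 = -8.5920(x - 16)
y = -8.5920x + 5 + 8.5920*16
y = -8.5920x + 142.4720

y = -8.5920x + 142.4720


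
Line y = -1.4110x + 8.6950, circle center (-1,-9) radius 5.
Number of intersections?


Substitute y = -1.4110x + 8.6950: (x+ 1)^2 + (-1.4110x+8.6950+ 9)^2 = 25
Expand to Ax^2 + Bx + C = 0, where b-k = 17.695
A = 1+m^2 = 2.990921
B = 2(m(b-k) - h) = 2(-1.4110*17.695 + 1) = -47.93529
C = h^2 + (b-k)^2 - r^2 = 1 + 313.113025 - 25 = 289.113025
disc = B^2-4AC = 2297.7920 - 3458.8569 = -1161.0649
disc < 0

0 intersection points


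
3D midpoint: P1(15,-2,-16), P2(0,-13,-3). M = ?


Mx = (15+0)/2 = 7.5000
My = (-2- 13)/2 = -7.5000
Mz = (-16- 3)/2 = -9.5000

M = (7.5000, -7.5000, -9.5000)


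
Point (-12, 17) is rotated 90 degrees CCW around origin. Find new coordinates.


cos(90) = 0, sin(90) = 1
x' = -12*0 - 17*1 = -17
y' = -12*1 + 17*0 = -12

(-17, -12)


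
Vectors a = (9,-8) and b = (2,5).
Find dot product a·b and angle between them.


a·b = 9*2 - 8*5 = 18 - 40 = -22
|a| = sqrt(81+64) = 12.0416
|b| = sqrt(4+25) = 5.3852
cos(theta) = -22/(sqrt(145)*sqrt(29)) = -22/sqrt(4205) = -0.339265
theta = arccos(-22/sqrt(4205)) = 109.8321 degrees

a·b = -22, theta = 109.8321 deg


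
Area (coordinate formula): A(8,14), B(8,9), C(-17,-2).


8*(9+ 2) = 88
8*(-2-14) = -128
-17*(14-9) = -85
sum = -125
Area = |-125|/2 = 62.5000

62.5000 sq units


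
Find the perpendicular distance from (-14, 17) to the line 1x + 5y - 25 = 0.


|1*(-14) + 5*17 - 25| = |46| = 46
sqrt(1 + 25) = sqrt(26) = 5.0990
d = 46/sqrt(26) = 9.0213

9.0213


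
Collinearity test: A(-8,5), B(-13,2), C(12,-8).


-8*(2+ 8) - 13*(-8-5) + 12*(5-2)
= -80 + 169 + 36 = 125

No, not collinear (determinant = 125)


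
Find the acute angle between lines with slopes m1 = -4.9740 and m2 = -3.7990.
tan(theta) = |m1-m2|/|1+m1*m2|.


m1-m2 = -1.175
1+m1*m2 = 19.896226
tan(theta) = |-1.175/19.896226| = 0.059056
theta = arctan(|-1.175/19.896226|) = 3.3798 degrees (acute angle)

3.3798 degrees


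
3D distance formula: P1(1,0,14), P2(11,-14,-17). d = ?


dx=10, dy=-14, dz=-31
d = sqrt(100+196+961) = sqrt(1257) = 35.4542

35.4542


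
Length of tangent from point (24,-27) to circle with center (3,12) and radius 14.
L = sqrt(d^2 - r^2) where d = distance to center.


d = sqrt((24-3)^2 + (-27-12)^2) = sqrt(441+1521) = 44.2945
L = sqrt(1962.0000 - 196) = sqrt(1766.0000) = 42.0238

42.0238


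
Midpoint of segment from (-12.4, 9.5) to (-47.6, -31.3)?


Mx = (-12.4 - 47.6)/2 = -60.0/2 = -30.0000
My = (9.5 - 31.3)/2 = -21.8/2 = -10.9000

(-30.0000, -10.9000)


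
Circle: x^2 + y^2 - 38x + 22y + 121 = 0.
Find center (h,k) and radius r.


h = -D/2 = 38/2 = 19
k = -E/2 = -22/2 = -11
r^2 = h^2 + k^2 - F = 361 + 121 - 121 = 361
r = 19

Center (19, -11), radius = 19


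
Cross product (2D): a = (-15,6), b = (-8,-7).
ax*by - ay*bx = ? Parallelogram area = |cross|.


cross = -15*(-7) - 6*(-8) = 105 + 48 = 153
Parallelogram area = |153| = 153

cross = 153, parallelogram area = 153


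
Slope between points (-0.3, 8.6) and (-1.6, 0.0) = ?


dy = 0.0 - 8.6 = -8.6
dx = -1.6 + 0.3 = -1.3
m = -8.6/(-1.3) = 6.6154

m = 6.6154


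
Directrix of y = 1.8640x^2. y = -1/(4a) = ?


a = 1.8640
1/(4a) = 0.1341
directrix: y = -0.1341 = -0.1341

y = -0.1341


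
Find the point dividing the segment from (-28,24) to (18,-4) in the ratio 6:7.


Px = (6*18 + 7*(-28))/13 = -88/13 = -6.7692
Py = (6*(-4) + 7*24)/13 = 144/13 = 11.0769

P = (-6.7692, 11.0769)


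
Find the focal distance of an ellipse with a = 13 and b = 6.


c^2 = 13^2 - 6^2 = 169 - 36 = 133
c = sqrt(133) = 11.5326

c = 11.5326


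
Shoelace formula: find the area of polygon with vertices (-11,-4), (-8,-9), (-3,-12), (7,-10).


sum(xi*y_{i+1}) = -11*(-9) - 8*(-12) - 3*(-10) + 7*(-4) = 197
sum(yi*x_{i+1}) = -4*(-8) - 9*(-3) - 12*7 - 10*(-11) = 85
Area = |197 - 85|/2 = 112/2 = 56.0000

56.0000 sq units


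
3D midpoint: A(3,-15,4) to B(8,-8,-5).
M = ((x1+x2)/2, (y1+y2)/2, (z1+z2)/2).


Mx = (3+8)/2 = 5.5000
My = (-15- 8)/2 = -11.5000
Mz = (4- 5)/2 = -0.5000

M = (5.5000, -11.5000, -0.5000)


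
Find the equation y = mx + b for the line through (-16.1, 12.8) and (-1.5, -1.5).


m = (-14.3)/(14.6) = -0.9795
b = y1 - m*x1 = 12.8 - (-14.3*(-16.1))/(14.6) = 12.8 - 15.7692 = -2.9692

y = -0.9795x - 2.9692


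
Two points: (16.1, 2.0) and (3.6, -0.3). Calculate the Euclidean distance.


dx = 3.6 - 16.1 = -12.5
dy = -0.3 - 2.0 = -2.3
d = sqrt(156.25 + 5.29) = sqrt(161.54) = 12.7098

12.7098


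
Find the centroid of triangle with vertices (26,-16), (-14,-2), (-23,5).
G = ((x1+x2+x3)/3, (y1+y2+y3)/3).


Gx = (26- 14- 23)/3 = -11/3 = -3.6667
Gy = (-16- 2+5)/3 = -13/3 = -4.3333

G = (-3.6667, -4.3333)


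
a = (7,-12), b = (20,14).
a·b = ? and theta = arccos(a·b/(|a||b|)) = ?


a·b = 7*20 - 12*14 = 140 - 168 = -28
|a| = sqrt(49+144) = 13.8924
|b| = sqrt(400+196) = 24.4131
cos(theta) = -28/(sqrt(193)*sqrt(596)) = -28/sqrt(115028) = -0.082557
theta = arccos(-28/sqrt(115028)) = 94.7356 degrees

a·b = -28, theta = 94.7356 deg


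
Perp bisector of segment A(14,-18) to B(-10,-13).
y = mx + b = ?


Midpoint = (2, -15.5)
Slope of AB = dy/dx = 5/(-24) = -0.2083
Perp slope = -dx/dy = 24/5 = 4.8000
b = My - (perp slope)*Mx = -15.5 + (-24*2)/5 = -15.5 - 9.6000 = -25.1000

y = 4.8000x - 25.1000


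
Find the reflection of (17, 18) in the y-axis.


Reflection rule for y-axis: (-x, y)
(17, 18) -> (-17, 18)

(-17, 18)


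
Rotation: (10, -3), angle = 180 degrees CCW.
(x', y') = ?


cos(180) = -1, sin(180) = 0
x' = 10*(-1) + 3*0 = -10
y' = 10*0 - 3*(-1) = 3

(-10, 3)


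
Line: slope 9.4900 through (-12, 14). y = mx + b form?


y - 14 = 9.4900(x + 12)
y = 9.4900x + 14 - 9.4900*(-12)
y = 9.4900x + 127.8800

y = 9.4900x + 127.8800


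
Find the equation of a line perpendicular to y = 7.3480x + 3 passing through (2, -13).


Perpendicular slope = -1/m1 = -1/7.3480 = -0.1361
b2 = y0 - m2*x0 = -13 + 2/7.3480 = -13 + 0.2722 = -12.7278

y = -0.1361x - 12.7278


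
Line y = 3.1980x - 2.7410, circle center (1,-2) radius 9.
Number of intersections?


Substitute y = 3.1980x - 2.7410: (x-1)^2 + (3.1980x- 2.7410+ 2)^2 = 81
Expand to Ax^2 + Bx + C = 0, where b-k = -0.741
A = 1+m^2 = 11.227204
B = 2(m(b-k) - h) = 2(3.1980*(-0.741) - 1) = -6.739436
C = h^2 + (b-k)^2 - r^2 = 1 + 0.549081 - 81 = -79.450919
disc = B^2-4AC = 45.4200 + 3568.0467 = 3613.4667
disc > 0

2 intersection points


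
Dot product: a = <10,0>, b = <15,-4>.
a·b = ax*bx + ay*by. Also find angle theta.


a·b = 10*15 + 0*(-4) = 150 + 0 = 150
|a| = sqrt(100+0) = 10.0000
|b| = sqrt(225+16) = 15.5242
cos(theta) = 150/(sqrt(100)*sqrt(241)) = 150/sqrt(24100) = 0.966235
theta = arccos(150/sqrt(24100)) = 14.9314 degrees

a·b = 150, theta = 14.9314 deg


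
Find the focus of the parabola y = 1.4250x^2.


a = 1.4250
4a = 5.7000
focus = (0, 1/5.7000) = (0, 0.1754)

Focus = (0, 0.1754)


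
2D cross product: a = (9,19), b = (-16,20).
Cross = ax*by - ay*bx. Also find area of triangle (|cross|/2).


cross = 9*20 - 19*(-16) = 180 + 304 = 484
Triangle area = |484|/2 = 484/2 = 242.0000

cross = 484, triangle area = 242.0000


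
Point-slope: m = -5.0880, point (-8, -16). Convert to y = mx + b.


y + 16 = -5.0880(x + 8)
y = -5.0880x - 16 + 5.0880*(-8)
y = -5.0880x - 56.7040

y = -5.0880x - 56.7040


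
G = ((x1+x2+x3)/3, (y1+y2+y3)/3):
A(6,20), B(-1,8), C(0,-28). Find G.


Gx = (6- 1+0)/3 = 5/3 = 1.6667
Gy = (20+8- 28)/3 = 0/3 = 0

G = (1.6667, 0)


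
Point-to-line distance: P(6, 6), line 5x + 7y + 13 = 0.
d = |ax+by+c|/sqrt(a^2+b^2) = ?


|5*6 + 7*6 + 13| = |85| = 85
sqrt(25 + 49) = sqrt(74) = 8.6023
d = 85/sqrt(74) = 9.8810

9.8810


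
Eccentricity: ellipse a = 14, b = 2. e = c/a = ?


c = sqrt(196-4) = sqrt(192) = 13.8564
e = c/a = sqrt(192)/14 = 0.9897

e = 0.9897


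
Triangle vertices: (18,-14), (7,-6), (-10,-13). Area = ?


18*(-6+ 13) = 126
7*(-13+ 14) = 7
-10*(-14+ 6) = 80
sum = 213
Area = |213|/2 = 106.5000

106.5000 sq units


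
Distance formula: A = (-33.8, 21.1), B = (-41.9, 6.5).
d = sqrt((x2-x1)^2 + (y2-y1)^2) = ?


dx = -41.9 + 33.8 = -8.1
dy = 6.5 - 21.1 = -14.6
d = sqrt(65.61 + 213.16) = sqrt(278.77) = 16.6964

16.6964


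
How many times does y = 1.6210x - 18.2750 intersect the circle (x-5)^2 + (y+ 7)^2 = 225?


Substitute y = 1.6210x - 18.2750: (x-5)^2 + (1.6210x- 18.2750+ 7)^2 = 225
Expand to Ax^2 + Bx + C = 0, where b-k = -11.275
A = 1+m^2 = 3.627641
B = 2(m(b-k) - h) = 2(1.6210*(-11.275) - 5) = -46.55355
C = h^2 + (b-k)^2 - r^2 = 25 + 127.125625 - 225 = -72.874375
disc = B^2-4AC = 2167.2330 + 1057.4483 = 3224.6813
disc > 0

2 intersection points


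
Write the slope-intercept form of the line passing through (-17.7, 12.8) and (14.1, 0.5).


m = (-12.3)/(31.8) = -0.3868
b = y1 - m*x1 = 12.8 - (-12.3*(-17.7))/(31.8) = 12.8 - 6.8462 = 5.9538

y = -0.3868x + 5.9538


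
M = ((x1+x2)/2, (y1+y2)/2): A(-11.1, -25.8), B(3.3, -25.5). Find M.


Mx = (-11.1 + 3.3)/2 = -7.8/2 = -3.9000
My = (-25.8 - 25.5)/2 = -51.3/2 = -25.6500

(-3.9000, -25.6500)


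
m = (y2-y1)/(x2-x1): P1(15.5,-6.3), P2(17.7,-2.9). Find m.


dy = -2.9 + 6.3 = 3.4
dx = 17.7 - 15.5 = 2.2
m = 3.4/2.2 = 1.5455

m = 1.5455


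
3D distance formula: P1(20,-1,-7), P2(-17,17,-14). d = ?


dx=-37, dy=18, dz=-7
d = sqrt(1369+324+49) = sqrt(1742) = 41.7373

41.7373


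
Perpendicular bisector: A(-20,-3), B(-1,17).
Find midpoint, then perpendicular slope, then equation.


Midpoint = (-10.5, 7)
Slope of AB = dy/dx = 20/19 = 1.0526
Perp slope = -dx/dy = -19/20 = -0.9500
b = My - (perp slope)*Mx = 7 + (19*(-10.5))/20 = 7 - 9.9750 = -2.9750

y = -0.9500x - 2.9750


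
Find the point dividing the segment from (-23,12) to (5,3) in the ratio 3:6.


Px = (3*5 + 6*(-23))/9 = -123/9 = -13.6667
Py = (3*3 + 6*12)/9 = 81/9 = 9.0000

P = (-13.6667, 9.0000)


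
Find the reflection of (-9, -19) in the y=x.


Reflection rule for y=x: (y, x)
(-9, -19) -> (-19, -9)

(-19, -9)


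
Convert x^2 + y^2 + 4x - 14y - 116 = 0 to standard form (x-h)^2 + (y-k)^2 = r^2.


h = -D/2 = -4/2 = -2
k = -E/2 = 14/2 = 7
r^2 = h^2 + k^2 - F = 4 + 49 + 116 = 169
r = 13

Center (-2, 7), radius = 13


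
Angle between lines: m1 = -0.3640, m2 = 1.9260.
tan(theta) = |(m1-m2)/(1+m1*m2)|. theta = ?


m1-m2 = -2.29
1+m1*m2 = 0.298936
tan(theta) = |-2.29/0.298936| = 7.660503
theta = arctan(|-2.29/0.298936|) = 82.5627 degrees (acute angle)

82.5627 degrees


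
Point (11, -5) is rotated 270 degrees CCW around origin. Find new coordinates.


cos(270) = 0, sin(270) = -1
x' = 11*0 + 5*(-1) = -5
y' = 11*(-1) - 5*0 = -11

(-5, -11)


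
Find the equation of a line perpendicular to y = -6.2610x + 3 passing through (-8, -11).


Perpendicular slope = -1/m1 = -1/(-6.2610) = 0.1597
b2 = y0 - m2*x0 = -11 - 8/(-6.2610) = -11 + 1.2778 = -9.7222

y = 0.1597x - 9.7222


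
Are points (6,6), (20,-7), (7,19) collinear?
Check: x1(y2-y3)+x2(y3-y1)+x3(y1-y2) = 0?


6*(-7-19) + 20*(19-6) + 7*(6+ 7)
= -156 + 260 + 91 = 195

No, not collinear (determinant = 195)


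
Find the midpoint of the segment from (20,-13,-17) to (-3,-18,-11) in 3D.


Mx = (20- 3)/2 = 8.5000
My = (-13- 18)/2 = -15.5000
Mz = (-17- 11)/2 = -14.0000

M = (8.5000, -15.5000, -14.0000)


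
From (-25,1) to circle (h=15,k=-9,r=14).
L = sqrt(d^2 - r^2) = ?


d = sqrt((-25-15)^2 + (1+ 9)^2) = sqrt(1600+100) = 41.2311
L = sqrt(1700.0000 - 196) = sqrt(1504.0000) = 38.7814

38.7814


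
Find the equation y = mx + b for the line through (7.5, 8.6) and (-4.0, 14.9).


m = (6.3)/(-11.5) = -0.5478
b = y1 - m*x1 = 8.6 - (6.3*7.5)/(-11.5) = 8.6 + 4.1087 = 12.7087

y = -0.5478x + 12.7087


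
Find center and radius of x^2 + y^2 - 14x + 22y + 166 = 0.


h = -D/2 = 14/2 = 7
k = -E/2 = -22/2 = -11
r^2 = h^2 + k^2 - F = 49 + 121 - 166 = 4
r = 2

Center (7, -11), radius = 2


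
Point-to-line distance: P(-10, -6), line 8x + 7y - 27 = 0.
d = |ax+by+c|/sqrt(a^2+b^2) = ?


|8*(-10) + 7*(-6) - 27| = |-149| = 149
sqrt(64 + 49) = sqrt(113) = 10.6301
d = 149/sqrt(113) = 14.0167

14.0167


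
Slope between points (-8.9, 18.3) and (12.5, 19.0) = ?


dy = 19.0 - 18.3 = 0.7
dx = 12.5 + 8.9 = 21.4
m = 0.7/21.4 = 0.0327

m = 0.0327


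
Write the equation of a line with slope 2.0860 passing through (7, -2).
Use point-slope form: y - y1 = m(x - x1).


y + 2 = 2.0860(x - 7)
y = 2.0860x - 2 - 2.0860*7
y = 2.0860x - 16.6020

y = 2.0860x - 16.6020


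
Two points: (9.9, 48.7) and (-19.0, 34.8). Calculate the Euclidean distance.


dx = -19.0 - 9.9 = -28.9
dy = 34.8 - 48.7 = -13.9
d = sqrt(835.21 + 193.21) = sqrt(1028.42) = 32.0690

32.0690


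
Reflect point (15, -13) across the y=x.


Reflection rule for y=x: (y, x)
(15, -13) -> (-13, 15)

(-13, 15)


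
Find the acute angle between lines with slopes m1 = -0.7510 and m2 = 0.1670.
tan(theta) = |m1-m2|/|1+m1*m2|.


m1-m2 = -0.918
1+m1*m2 = 0.874583
tan(theta) = |-0.918/0.874583| = 1.049643
theta = arctan(|-0.918/0.874583|) = 46.3875 degrees (acute angle)

46.3875 degrees


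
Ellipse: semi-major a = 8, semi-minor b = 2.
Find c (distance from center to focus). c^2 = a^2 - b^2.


c^2 = 8^2 - 2^2 = 64 - 4 = 60
c = sqrt(60) = 7.7460

c = 7.7460


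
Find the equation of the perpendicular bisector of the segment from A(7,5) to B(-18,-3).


Midpoint = (-5.5, 1)
Slope of AB = dy/dx = -8/(-25) = 0.3200
Perp slope = -dx/dy = -25/8 = -3.1250
b = My - (perp slope)*Mx = 1 + (-25*(-5.5))/(-8) = 1 - 17.1875 = -16.1875

y = -3.1250x - 16.1875


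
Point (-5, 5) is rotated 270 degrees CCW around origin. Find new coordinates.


cos(270) = 0, sin(270) = -1
x' = -5*0 - 5*(-1) = 5
y' = -5*(-1) + 5*0 = 5

(5, 5)


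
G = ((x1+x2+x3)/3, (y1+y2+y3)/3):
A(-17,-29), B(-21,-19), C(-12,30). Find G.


Gx = (-17- 21- 12)/3 = -50/3 = -16.6667
Gy = (-29- 19+30)/3 = -18/3 = -6.0000

G = (-16.6667, -6.0000)


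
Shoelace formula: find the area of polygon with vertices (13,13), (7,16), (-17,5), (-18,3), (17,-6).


sum(xi*y_{i+1}) = 13*16 + 7*5 - 17*3 - 18*(-6) + 17*13 = 521
sum(yi*x_{i+1}) = 13*7 + 16*(-17) + 5*(-18) + 3*17 - 6*13 = -298
Area = |521 + 298|/2 = 819/2 = 409.5000

409.5000 sq units


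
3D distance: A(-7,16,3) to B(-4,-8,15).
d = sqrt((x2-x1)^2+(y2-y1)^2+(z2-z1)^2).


dx=3, dy=-24, dz=12
d = sqrt(9+576+144) = sqrt(729) = 27.0000

27.0000


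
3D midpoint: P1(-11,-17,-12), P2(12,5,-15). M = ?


Mx = (-11+12)/2 = 0.5000
My = (-17+5)/2 = -6.0000
Mz = (-12- 15)/2 = -13.5000

M = (0.5000, -6.0000, -13.5000)


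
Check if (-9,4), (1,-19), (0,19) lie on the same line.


-9*(-19-19) + 1*(19-4) + 0*(4+ 19)
= 342 + 15 + 0 = 357

No, not collinear (determinant = 357)


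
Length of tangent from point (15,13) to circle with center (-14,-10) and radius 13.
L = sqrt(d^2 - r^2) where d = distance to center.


d = sqrt((15+ 14)^2 + (13+ 10)^2) = sqrt(841+529) = 37.0135
L = sqrt(1370.0000 - 169) = sqrt(1201.0000) = 34.6554

34.6554


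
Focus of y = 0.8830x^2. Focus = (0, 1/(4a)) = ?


a = 0.8830
4a = 3.5320
focus = (0, 1/3.5320) = (0, 0.2831)

Focus = (0, 0.2831)


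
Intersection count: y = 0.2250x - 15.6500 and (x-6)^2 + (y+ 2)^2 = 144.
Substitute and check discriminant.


Substitute y = 0.2250x - 15.6500: (x-6)^2 + (0.2250x- 15.6500+ 2)^2 = 144
Expand to Ax^2 + Bx + C = 0, where b-k = -13.65
A = 1+m^2 = 1.050625
B = 2(m(b-k) - h) = 2(0.2250*(-13.65) - 6) = -18.1425
C = h^2 + (b-k)^2 - r^2 = 36 + 186.3225 - 144 = 78.3225
disc = B^2-4AC = 329.1503 - 329.1503 = 0
disc = 0

1 intersection point (tangent)


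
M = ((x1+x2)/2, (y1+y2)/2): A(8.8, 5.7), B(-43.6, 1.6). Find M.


Mx = (8.8 - 43.6)/2 = -34.8/2 = -17.4000
My = (5.7 + 1.6)/2 = 7.3/2 = 3.6500

(-17.4000, 3.6500)


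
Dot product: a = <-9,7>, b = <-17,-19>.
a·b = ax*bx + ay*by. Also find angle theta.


a·b = -9*(-17) + 7*(-19) = 153 - 133 = 20
|a| = sqrt(81+49) = 11.4018
|b| = sqrt(289+361) = 25.4951
cos(theta) = 20/(sqrt(130)*sqrt(650)) = 20/sqrt(84500) = 0.068802
theta = arccos(20/sqrt(84500)) = 86.0548 degrees

a·b = 20, theta = 86.0548 deg


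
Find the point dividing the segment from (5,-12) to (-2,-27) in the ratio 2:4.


Px = (2*(-2) + 4*5)/6 = 16/6 = 2.6667
Py = (2*(-27) + 4*(-12))/6 = -102/6 = -17.0000

P = (2.6667, -17.0000)


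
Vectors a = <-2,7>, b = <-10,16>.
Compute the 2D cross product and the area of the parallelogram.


cross = -2*16 - 7*(-10) = -32 + 70 = 38
Parallelogram area = |38| = 38

cross = 38, parallelogram area = 38


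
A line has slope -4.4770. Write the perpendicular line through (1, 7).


Perpendicular slope = -1/m1 = -1/(-4.4770) = 0.2234
b2 = y0 - m2*x0 = 7 + 1/(-4.4770) = 7 - 0.2234 = 6.7766

y = 0.2234x + 6.7766


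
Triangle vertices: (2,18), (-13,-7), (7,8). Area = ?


2*(-7-8) = -30
-13*(8-18) = 130
7*(18+ 7) = 175
sum = 275
Area = |275|/2 = 137.5000

137.5000 sq units


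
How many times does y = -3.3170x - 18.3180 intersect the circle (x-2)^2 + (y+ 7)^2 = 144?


Substitute y = -3.3170x - 18.3180: (x-2)^2 + (-3.3170x- 18.3180+ 7)^2 = 144
Expand to Ax^2 + Bx + C = 0, where b-k = -11.318
A = 1+m^2 = 12.002489
B = 2(m(b-k) - h) = 2(-3.3170*(-11.318) - 2) = 71.083612
C = h^2 + (b-k)^2 - r^2 = 4 + 128.097124 - 144 = -11.902876
disc = B^2-4AC = 5052.8799 + 571.4566 = 5624.3365
disc > 0

2 intersection points


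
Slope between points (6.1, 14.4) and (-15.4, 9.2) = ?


dy = 9.2 - 14.4 = -5.2
dx = -15.4 - 6.1 = -21.5
m = -5.2/(-21.5) = 0.2419

m = 0.2419


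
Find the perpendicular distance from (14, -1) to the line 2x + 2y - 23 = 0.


|2*14 + 2*(-1) - 23| = |3| = 3
sqrt(4 + 4) = sqrt(8) = 2.8284
d = 3/sqrt(8) = 1.0607

1.0607
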